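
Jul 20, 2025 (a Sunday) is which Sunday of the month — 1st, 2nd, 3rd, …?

Day 20 falls in week ⌈20/7⌉ of the month.
Days 1–7 hold the 1st Sunday, 8–14 the 2nd, 15–21 the 3rd, 22–28 the 4th, 29–31 the 5th.
20 is in the range for the 3rd.

3rd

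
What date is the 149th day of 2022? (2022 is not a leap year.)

May 29, 2022

Jan has 31 days (149 − 31 = 118 remain).
Feb has 28 days (118 − 28 = 90 remain).
Mar has 31 days (90 − 31 = 59 remain).
Apr has 30 days (59 − 30 = 29 remain).
29 into May → May 29.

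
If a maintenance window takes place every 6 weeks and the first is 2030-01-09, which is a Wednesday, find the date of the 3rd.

The 3rd occurrence is 2 intervals after the first: 2 × 42 = 84 days after 2030-01-09.
January has 31 days — 22 days to the end of January leaves 62.
February has 28 days (34 left).
March has 31 days (3 left).
3 days into April → 2030-04-03.

2030-04-03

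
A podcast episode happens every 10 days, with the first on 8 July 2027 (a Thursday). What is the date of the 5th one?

The 5th occurrence is 4 intervals after the first: 4 × 10 = 40 days after 8 July 2027.
July has 31 days — 23 days to the end of July leaves 17.
17 days into August → 17 August 2027.

17 August 2027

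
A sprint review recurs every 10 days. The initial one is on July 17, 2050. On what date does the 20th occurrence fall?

January 23, 2051

The 20th occurrence is 19 intervals after the first: 19 × 10 = 190 days after July 17, 2050.
July has 31 days — 14 days to the end of July leaves 176.
August has 31 days (145 left).
September has 30 days (115 left).
October has 31 days (84 left).
November has 30 days (54 left).
December has 31 days (23 left).
23 days into January → January 23, 2051.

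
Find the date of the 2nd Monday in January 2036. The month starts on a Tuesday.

January 14, 2036

January 2036 begins on a Tuesday, so the first Monday is January 7 (6 days later).
The 2nd Monday is 1 weeks later: 7 + 7 = 14.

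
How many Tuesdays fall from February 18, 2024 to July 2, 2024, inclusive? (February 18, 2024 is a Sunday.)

February 18, 2024 is a Sunday; the first Tuesday on or after it is February 20, 2024 (2 days later).
From February 20, 2024 to July 2, 2024: 9 + 31 + 30 + 31 + 30 + 2 = 133 days (rest of February, March, April, May, June, July).
133 ÷ 7 = 19 full weeks with remainder 0, so 19 more Tuesdays after the first → 20.

20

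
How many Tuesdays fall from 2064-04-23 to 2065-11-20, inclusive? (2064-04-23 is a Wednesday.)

82

2064-04-23 is a Wednesday; the first Tuesday on or after it is 2064-04-29 (6 days later).
From 2064-04-29 to 2065-11-20: 246 + 324 = 570 days (rest of 2064, to 2065-11-20 in 2065).
570 ÷ 7 = 81 full weeks with remainder 3, so 81 more Tuesdays after the first → 82.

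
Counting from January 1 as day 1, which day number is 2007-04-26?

116

Days in months before April: 31 + 28 + 31 = 90.
Plus 26 days into April → day 116.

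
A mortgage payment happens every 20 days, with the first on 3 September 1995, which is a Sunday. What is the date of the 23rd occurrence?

16 November 1996

The 23rd occurrence is 22 intervals after the first: 22 × 20 = 440 days after 3 September 1995.
September has 30 days — 27 days to the end of September leaves 413.
From end of September to end of 1995 is 92 days (321 left).
January has 31 days (290 left).
February has 29 days (261 left).
March has 31 days (230 left).
April has 30 days (200 left).
May has 31 days (169 left).
June has 30 days (139 left).
July has 31 days (108 left).
August has 31 days (77 left).
September has 30 days (47 left).
October has 31 days (16 left).
16 days into November → 16 November 1996.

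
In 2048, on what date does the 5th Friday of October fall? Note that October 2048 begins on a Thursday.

2048-10-30

October 2048 begins on a Thursday, so the first Friday is October 2 (1 day later).
The 5th Friday is 4 weeks later: 2 + 28 = 30.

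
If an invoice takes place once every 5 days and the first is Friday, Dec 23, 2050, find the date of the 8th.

The 8th occurrence is 7 intervals after the first: 7 × 5 = 35 days after Dec 23, 2050.
Dec has 31 days — 8 days to the end of Dec leaves 27.
27 days into Jan → Jan 27, 2051.

Jan 27, 2051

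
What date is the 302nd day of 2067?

29 October 2067

January has 31 days (302 − 31 = 271 remain).
February has 28 days (271 − 28 = 243 remain).
March has 31 days (243 − 31 = 212 remain).
April has 30 days (212 − 30 = 182 remain).
May has 31 days (182 − 31 = 151 remain).
June has 30 days (151 − 30 = 121 remain).
July has 31 days (121 − 31 = 90 remain).
August has 31 days (90 − 31 = 59 remain).
September has 30 days (59 − 30 = 29 remain).
29 into October → October 29.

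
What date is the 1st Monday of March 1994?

7 March 1994

March 1994 begins on a Tuesday, so the first Monday is March 7 (6 days later).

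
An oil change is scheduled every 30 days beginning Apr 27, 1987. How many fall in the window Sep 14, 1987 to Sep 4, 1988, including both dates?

Occurrences land 30·i days after Apr 27, 1987 for i = 0, 1, 2, …
Sep 14, 1987 is 140 days after the start; 140 ÷ 30 = 4 remainder 20; since the remainder is 20, round up to i = 5. First occurrence in the window: #6 on Sep 24, 1987 (5×30 = 150 days in).
Sep 4, 1988 is 496 days after the start; 496 ÷ 30 = 16 remainder 16. Last occurrence in the window: #17 on Aug 19, 1988.
Occurrences #6 through #17: 12 in total.

12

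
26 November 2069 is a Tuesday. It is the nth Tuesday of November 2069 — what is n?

4th

Day 26 falls in week ⌈26/7⌉ of the month.
Days 1–7 hold the 1st Tuesday, 8–14 the 2nd, 15–21 the 3rd, 22–28 the 4th, 29–31 the 5th.
26 is in the range for the 4th.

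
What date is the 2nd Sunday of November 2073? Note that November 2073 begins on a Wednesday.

November 2073 begins on a Wednesday, so the first Sunday is November 5 (4 days later).
The 2nd Sunday is 1 weeks later: 5 + 7 = 12.

2073-11-12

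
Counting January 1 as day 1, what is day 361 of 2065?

2065-12-27

January has 31 days (361 − 31 = 330 remain).
February has 28 days (330 − 28 = 302 remain).
March has 31 days (302 − 31 = 271 remain).
April has 30 days (271 − 30 = 241 remain).
May has 31 days (241 − 31 = 210 remain).
June has 30 days (210 − 30 = 180 remain).
July has 31 days (180 − 31 = 149 remain).
August has 31 days (149 − 31 = 118 remain).
September has 30 days (118 − 30 = 88 remain).
October has 31 days (88 − 31 = 57 remain).
November has 30 days (57 − 30 = 27 remain).
27 into December → December 27.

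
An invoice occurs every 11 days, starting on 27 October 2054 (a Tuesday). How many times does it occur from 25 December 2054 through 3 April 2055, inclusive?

9

Occurrences land 11·i days after 27 October 2054 for i = 0, 1, 2, …
25 December 2054 is 59 days after the start; 59 ÷ 11 = 5 remainder 4; since the remainder is 4, round up to i = 6. First occurrence in the window: #7 on 1 January 2055 (6×11 = 66 days in).
3 April 2055 is 158 days after the start; 158 ÷ 11 = 14 remainder 4. Last occurrence in the window: #15 on 30 March 2055.
Occurrences #7 through #15: 9 in total.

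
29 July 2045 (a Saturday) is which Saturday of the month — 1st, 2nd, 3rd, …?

Day 29 falls in week ⌈29/7⌉ of the month.
Days 1–7 hold the 1st Saturday, 8–14 the 2nd, 15–21 the 3rd, 22–28 the 4th, 29–31 the 5th.
29 is in the range for the 5th.

5th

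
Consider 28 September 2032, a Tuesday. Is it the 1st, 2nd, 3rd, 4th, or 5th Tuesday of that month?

4th

Day 28 falls in week ⌈28/7⌉ of the month.
Days 1–7 hold the 1st Tuesday, 8–14 the 2nd, 15–21 the 3rd, 22–28 the 4th, 29–31 the 5th.
28 is in the range for the 4th.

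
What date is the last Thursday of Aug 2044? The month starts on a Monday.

Aug 25, 2044

Aug 2044 begins on a Monday, so the first Thursday is Aug 4 (3 days later).
Aug 2044 has 31 days. Adding weeks: 4, 11, 18, 25 — the last one ≤ 31 is the 25th.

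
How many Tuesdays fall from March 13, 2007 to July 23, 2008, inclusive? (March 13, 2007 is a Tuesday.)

March 13, 2007 is a Tuesday; the first Tuesday on or after it is March 13, 2007.
From March 13, 2007 to July 23, 2008: 293 + 205 = 498 days (rest of 2007, to July 23, 2008 in 2008).
498 ÷ 7 = 71 full weeks with remainder 1, so 71 more Tuesdays after the first → 72.

72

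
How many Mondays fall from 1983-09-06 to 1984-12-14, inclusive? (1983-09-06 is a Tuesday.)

1983-09-06 is a Tuesday; the first Monday on or after it is 1983-09-12 (6 days later).
From 1983-09-12 to 1984-12-14: 110 + 349 = 459 days (rest of 1983, to 1984-12-14 in 1984).
459 ÷ 7 = 65 full weeks with remainder 4, so 65 more Mondays after the first → 66.

66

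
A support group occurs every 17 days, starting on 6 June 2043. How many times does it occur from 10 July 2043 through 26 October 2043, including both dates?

7

Occurrences land 17·i days after 6 June 2043 for i = 0, 1, 2, …
10 July 2043 is 34 days after the start; 34 ÷ 17 = 2 remainder 0. First occurrence in the window: #3 on 10 July 2043 (2×17 = 34 days in).
26 October 2043 is 142 days after the start; 142 ÷ 17 = 8 remainder 6. Last occurrence in the window: #9 on 20 October 2043.
Occurrences #3 through #9: 7 in total.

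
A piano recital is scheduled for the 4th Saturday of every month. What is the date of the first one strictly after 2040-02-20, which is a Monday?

February 2040 starts on a Wednesday; its first Saturday is the 4th, so the 4th Saturday is the 25th — 2040-02-25.
2040-02-25 is after 2040-02-20, so that is the next one.

2040-02-25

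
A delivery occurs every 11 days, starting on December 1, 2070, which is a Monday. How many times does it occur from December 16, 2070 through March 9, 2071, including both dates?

Occurrences land 11·i days after December 1, 2070 for i = 0, 1, 2, …
December 16, 2070 is 15 days after the start; 15 ÷ 11 = 1 remainder 4; since the remainder is 4, round up to i = 2. First occurrence in the window: #3 on December 23, 2070 (2×11 = 22 days in).
March 9, 2071 is 98 days after the start; 98 ÷ 11 = 8 remainder 10. Last occurrence in the window: #9 on February 27, 2071.
Occurrences #3 through #9: 7 in total.

7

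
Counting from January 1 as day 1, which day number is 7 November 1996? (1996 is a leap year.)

Days in months before November: 31 + 29 + 31 + 30 + 31 + 30 + 31 + 31 + 30 + 31 = 305.
Plus 7 days into November → day 312.

312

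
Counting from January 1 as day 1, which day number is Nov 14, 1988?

319

Days in months before Nov: 31 + 29 + 31 + 30 + 31 + 30 + 31 + 31 + 30 + 31 = 305.
Plus 14 days into Nov → day 319.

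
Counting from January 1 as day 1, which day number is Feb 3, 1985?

34

Days in months before Feb: 31 = 31.
Plus 3 days into Feb → day 34.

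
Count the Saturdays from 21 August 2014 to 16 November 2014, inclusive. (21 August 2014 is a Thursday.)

21 August 2014 is a Thursday; the first Saturday on or after it is 23 August 2014 (2 days later).
From 23 August 2014 to 16 November 2014: 8 + 30 + 31 + 16 = 85 days (rest of August, September, October, November).
85 ÷ 7 = 12 full weeks with remainder 1, so 12 more Saturdays after the first → 13.

13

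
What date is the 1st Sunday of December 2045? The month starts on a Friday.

December 2045 begins on a Friday, so the first Sunday is December 3 (2 days later).

2045-12-03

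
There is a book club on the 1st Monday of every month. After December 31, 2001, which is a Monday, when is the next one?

December 2001 starts on a Saturday, so its 1st Monday is December 3, 2001 (2 days in).
That is not after December 31, 2001, so look at January 2002.
January 2002 starts on a Tuesday, so its 1st Monday is January 7, 2002 (6 days in).

January 7, 2002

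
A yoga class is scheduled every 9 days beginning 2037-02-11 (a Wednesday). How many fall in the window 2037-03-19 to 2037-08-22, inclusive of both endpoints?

Occurrences land 9·i days after 2037-02-11 for i = 0, 1, 2, …
2037-03-19 is 36 days after the start; 36 ÷ 9 = 4 remainder 0. First occurrence in the window: #5 on 2037-03-19 (4×9 = 36 days in).
2037-08-22 is 192 days after the start; 192 ÷ 9 = 21 remainder 3. Last occurrence in the window: #22 on 2037-08-19.
Occurrences #5 through #22: 18 in total.

18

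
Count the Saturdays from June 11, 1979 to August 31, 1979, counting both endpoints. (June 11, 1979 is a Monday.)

11

June 11, 1979 is a Monday; the first Saturday on or after it is June 16, 1979 (5 days later).
From June 16, 1979 to August 31, 1979: 14 + 31 + 31 = 76 days (rest of June, July, August).
76 ÷ 7 = 10 full weeks with remainder 6, so 10 more Saturdays after the first → 11.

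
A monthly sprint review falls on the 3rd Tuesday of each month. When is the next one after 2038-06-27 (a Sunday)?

2038-07-20

June 2038 starts on a Tuesday; its first Tuesday is the 1st, so the 3rd Tuesday is the 15th — 2038-06-15.
That is not after 2038-06-27, so look at July 2038.
July 2038 starts on a Thursday; its first Tuesday is the 6th, so the 3rd Tuesday is the 20th — 2038-07-20.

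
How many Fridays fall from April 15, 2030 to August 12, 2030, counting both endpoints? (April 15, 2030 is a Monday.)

17

April 15, 2030 is a Monday; the first Friday on or after it is April 19, 2030 (4 days later).
From April 19, 2030 to August 12, 2030: 11 + 31 + 30 + 31 + 12 = 115 days (rest of April, May, June, July, August).
115 ÷ 7 = 16 full weeks with remainder 3, so 16 more Fridays after the first → 17.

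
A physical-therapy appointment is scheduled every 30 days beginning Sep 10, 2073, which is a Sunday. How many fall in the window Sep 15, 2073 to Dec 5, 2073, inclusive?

2

Occurrences land 30·i days after Sep 10, 2073 for i = 0, 1, 2, …
Sep 15, 2073 is 5 days after the start; 5 ÷ 30 = 0 remainder 5; since the remainder is 5, round up to i = 1. First occurrence in the window: #2 on Oct 10, 2073 (1×30 = 30 days in).
Dec 5, 2073 is 86 days after the start; 86 ÷ 30 = 2 remainder 26. Last occurrence in the window: #3 on Nov 9, 2073.
Occurrences #2 through #3: 2 in total.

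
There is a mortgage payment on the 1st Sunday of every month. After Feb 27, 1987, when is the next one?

Feb 1987 starts on a Sunday, so its 1st Sunday is Feb 1, 1987.
That is not after Feb 27, 1987, so look at Mar 1987.
Mar 1987 starts on a Sunday, so its 1st Sunday is Mar 1, 1987.

Mar 1, 1987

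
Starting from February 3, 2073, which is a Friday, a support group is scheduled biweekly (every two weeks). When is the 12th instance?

July 7, 2073

The 12th occurrence is 11 intervals after the first: 11 × 14 = 154 days after February 3, 2073.
February has 28 days — 25 days to the end of February leaves 129.
March has 31 days (98 left).
April has 30 days (68 left).
May has 31 days (37 left).
June has 30 days (7 left).
7 days into July → July 7, 2073.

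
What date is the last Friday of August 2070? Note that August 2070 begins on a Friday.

29 August 2070

August 2070 begins on a Friday, so the first Friday is August 1.
August 2070 has 31 days. Adding weeks: 1, 8, 15, 22, 29 — the last one ≤ 31 is the 29th.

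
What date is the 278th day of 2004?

January has 31 days (278 − 31 = 247 remain).
February has 29 days (247 − 29 = 218 remain).
March has 31 days (218 − 31 = 187 remain).
April has 30 days (187 − 30 = 157 remain).
May has 31 days (157 − 31 = 126 remain).
June has 30 days (126 − 30 = 96 remain).
July has 31 days (96 − 31 = 65 remain).
August has 31 days (65 − 31 = 34 remain).
September has 30 days (34 − 30 = 4 remain).
4 into October → October 4.

4 October 2004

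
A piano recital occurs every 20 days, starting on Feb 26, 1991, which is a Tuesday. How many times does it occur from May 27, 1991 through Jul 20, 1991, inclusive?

Occurrences land 20·i days after Feb 26, 1991 for i = 0, 1, 2, …
May 27, 1991 is 90 days after the start; 90 ÷ 20 = 4 remainder 10; since the remainder is 10, round up to i = 5. First occurrence in the window: #6 on Jun 6, 1991 (5×20 = 100 days in).
Jul 20, 1991 is 144 days after the start; 144 ÷ 20 = 7 remainder 4. Last occurrence in the window: #8 on Jul 16, 1991.
Occurrences #6 through #8: 3 in total.

3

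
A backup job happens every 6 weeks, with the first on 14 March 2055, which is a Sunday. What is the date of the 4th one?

18 July 2055

The 4th occurrence is 3 intervals after the first: 3 × 42 = 126 days after 14 March 2055.
March has 31 days — 17 days to the end of March leaves 109.
April has 30 days (79 left).
May has 31 days (48 left).
June has 30 days (18 left).
18 days into July → 18 July 2055.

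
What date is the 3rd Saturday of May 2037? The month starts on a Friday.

2037-05-16

May 2037 begins on a Friday, so the first Saturday is May 2 (1 day later).
The 3rd Saturday is 2 weeks later: 2 + 14 = 16.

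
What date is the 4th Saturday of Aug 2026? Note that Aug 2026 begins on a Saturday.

Aug 22, 2026

Aug 2026 begins on a Saturday, so the first Saturday is Aug 1.
The 4th Saturday is 3 weeks later: 1 + 21 = 22.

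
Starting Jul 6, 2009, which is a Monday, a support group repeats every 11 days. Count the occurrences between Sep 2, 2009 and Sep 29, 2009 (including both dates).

Occurrences land 11·i days after Jul 6, 2009 for i = 0, 1, 2, …
Sep 2, 2009 is 58 days after the start; 58 ÷ 11 = 5 remainder 3; since the remainder is 3, round up to i = 6. First occurrence in the window: #7 on Sep 10, 2009 (6×11 = 66 days in).
Sep 29, 2009 is 85 days after the start; 85 ÷ 11 = 7 remainder 8. Last occurrence in the window: #8 on Sep 21, 2009.
Occurrences #7 through #8: 2 in total.

2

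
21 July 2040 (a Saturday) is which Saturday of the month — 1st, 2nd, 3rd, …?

Day 21 falls in week ⌈21/7⌉ of the month.
Days 1–7 hold the 1st Saturday, 8–14 the 2nd, 15–21 the 3rd, 22–28 the 4th, 29–31 the 5th.
21 is in the range for the 3rd.

3rd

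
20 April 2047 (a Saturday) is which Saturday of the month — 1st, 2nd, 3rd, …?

3rd

Day 20 falls in week ⌈20/7⌉ of the month.
Days 1–7 hold the 1st Saturday, 8–14 the 2nd, 15–21 the 3rd, 22–28 the 4th, 29–31 the 5th.
20 is in the range for the 3rd.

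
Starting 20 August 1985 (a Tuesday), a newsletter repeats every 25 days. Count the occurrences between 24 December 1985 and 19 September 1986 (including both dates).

10

Occurrences land 25·i days after 20 August 1985 for i = 0, 1, 2, …
24 December 1985 is 126 days after the start; 126 ÷ 25 = 5 remainder 1; since the remainder is 1, round up to i = 6. First occurrence in the window: #7 on 17 January 1986 (6×25 = 150 days in).
19 September 1986 is 395 days after the start; 395 ÷ 25 = 15 remainder 20. Last occurrence in the window: #16 on 30 August 1986.
Occurrences #7 through #16: 10 in total.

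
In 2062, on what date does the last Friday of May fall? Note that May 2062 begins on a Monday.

May 2062 begins on a Monday, so the first Friday is May 5 (4 days later).
May 2062 has 31 days. Adding weeks: 5, 12, 19, 26 — the last one ≤ 31 is the 26th.

May 26, 2062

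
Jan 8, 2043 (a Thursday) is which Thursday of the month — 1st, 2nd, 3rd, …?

Day 8 falls in week ⌈8/7⌉ of the month.
Days 1–7 hold the 1st Thursday, 8–14 the 2nd, 15–21 the 3rd, 22–28 the 4th, 29–31 the 5th.
8 is in the range for the 2nd.

2nd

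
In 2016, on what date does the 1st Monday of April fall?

April 4, 2016

The first Monday of April 2016 is April 4.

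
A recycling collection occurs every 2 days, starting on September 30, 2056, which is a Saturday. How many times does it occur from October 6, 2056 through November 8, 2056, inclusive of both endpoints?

17

Occurrences land 2·i days after September 30, 2056 for i = 0, 1, 2, …
October 6, 2056 is 6 days after the start; 6 ÷ 2 = 3 remainder 0. First occurrence in the window: #4 on October 6, 2056 (3×2 = 6 days in).
November 8, 2056 is 39 days after the start; 39 ÷ 2 = 19 remainder 1. Last occurrence in the window: #20 on November 7, 2056.
Occurrences #4 through #20: 17 in total.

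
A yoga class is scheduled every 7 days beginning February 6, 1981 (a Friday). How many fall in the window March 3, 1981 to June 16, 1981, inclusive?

Occurrences land 7·i days after February 6, 1981 for i = 0, 1, 2, …
March 3, 1981 is 25 days after the start; 25 ÷ 7 = 3 remainder 4; since the remainder is 4, round up to i = 4. First occurrence in the window: #5 on March 6, 1981 (4×7 = 28 days in).
June 16, 1981 is 130 days after the start; 130 ÷ 7 = 18 remainder 4. Last occurrence in the window: #19 on June 12, 1981.
Occurrences #5 through #19: 15 in total.

15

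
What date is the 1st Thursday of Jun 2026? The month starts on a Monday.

Jun 2026 begins on a Monday, so the first Thursday is Jun 4 (3 days later).

Jun 4, 2026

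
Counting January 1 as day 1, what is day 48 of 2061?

February 17, 2061

January has 31 days (48 − 31 = 17 remain).
17 into February → February 17.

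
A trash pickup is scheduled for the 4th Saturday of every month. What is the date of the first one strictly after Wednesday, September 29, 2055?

October 23, 2055

September 2055 starts on a Wednesday; its first Saturday is the 4th, so the 4th Saturday is the 25th — September 25, 2055.
That is not after September 29, 2055, so look at October 2055.
October 2055 starts on a Friday; its first Saturday is the 2nd, so the 4th Saturday is the 23rd — October 23, 2055.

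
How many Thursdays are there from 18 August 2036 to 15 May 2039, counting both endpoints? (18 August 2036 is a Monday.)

18 August 2036 is a Monday; the first Thursday on or after it is 21 August 2036 (3 days later).
From 21 August 2036 to 15 May 2039: 132 + 365 + 365 + 135 = 997 days (rest of 2036, 2037, 2038, to 15 May 2039 in 2039).
997 ÷ 7 = 142 full weeks with remainder 3, so 142 more Thursdays after the first → 143.

143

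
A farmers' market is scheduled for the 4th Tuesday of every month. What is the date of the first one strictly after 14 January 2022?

25 January 2022

January 2022 starts on a Saturday; its first Tuesday is the 4th, so the 4th Tuesday is the 25th — 25 January 2022.
25 January 2022 is after 14 January 2022, so that is the next one.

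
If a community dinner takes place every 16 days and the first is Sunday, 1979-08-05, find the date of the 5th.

The 5th occurrence is 4 intervals after the first: 4 × 16 = 64 days after 1979-08-05.
August has 31 days — 26 days to the end of August leaves 38.
September has 30 days (8 left).
8 days into October → 1979-10-08.

1979-10-08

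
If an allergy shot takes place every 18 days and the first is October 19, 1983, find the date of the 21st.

October 13, 1984

The 21st occurrence is 20 intervals after the first: 20 × 18 = 360 days after October 19, 1983.
October has 31 days — 12 days to the end of October leaves 348.
November has 30 days (318 left).
December has 31 days (287 left).
January has 31 days (256 left).
February has 29 days (227 left).
March has 31 days (196 left).
April has 30 days (166 left).
May has 31 days (135 left).
June has 30 days (105 left).
July has 31 days (74 left).
August has 31 days (43 left).
September has 30 days (13 left).
13 days into October → October 13, 1984.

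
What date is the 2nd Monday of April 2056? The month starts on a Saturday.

April 2056 begins on a Saturday, so the first Monday is April 3 (2 days later).
The 2nd Monday is 1 weeks later: 3 + 7 = 10.

2056-04-10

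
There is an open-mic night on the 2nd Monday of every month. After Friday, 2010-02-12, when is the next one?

2010-03-08

February 2010 starts on a Monday; its first Monday is the 1st, so the 2nd Monday is the 8th — 2010-02-08.
That is not after 2010-02-12, so look at March 2010.
March 2010 starts on a Monday; its first Monday is the 1st, so the 2nd Monday is the 8th — 2010-03-08.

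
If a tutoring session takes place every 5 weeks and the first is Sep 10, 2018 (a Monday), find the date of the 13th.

The 13th occurrence is 12 intervals after the first: 12 × 35 = 420 days after Sep 10, 2018.
Sep has 30 days — 20 days to the end of Sep leaves 400.
Oct has 31 days (369 left).
Nov has 30 days (339 left).
Dec has 31 days (308 left).
Jan has 31 days (277 left).
Feb has 28 days (249 left).
Mar has 31 days (218 left).
Apr has 30 days (188 left).
May has 31 days (157 left).
Jun has 30 days (127 left).
Jul has 31 days (96 left).
Aug has 31 days (65 left).
Sep has 30 days (35 left).
Oct has 31 days (4 left).
4 days into Nov → Nov 4, 2019.

Nov 4, 2019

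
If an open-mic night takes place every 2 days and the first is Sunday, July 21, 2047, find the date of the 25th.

September 7, 2047

The 25th occurrence is 24 intervals after the first: 24 × 2 = 48 days after July 21, 2047.
July has 31 days — 10 days to the end of July leaves 38.
August has 31 days (7 left).
7 days into September → September 7, 2047.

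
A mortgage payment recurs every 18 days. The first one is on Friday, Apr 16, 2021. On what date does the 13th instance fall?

Nov 18, 2021

The 13th occurrence is 12 intervals after the first: 12 × 18 = 216 days after Apr 16, 2021.
Apr has 30 days — 14 days to the end of Apr leaves 202.
May has 31 days (171 left).
Jun has 30 days (141 left).
Jul has 31 days (110 left).
Aug has 31 days (79 left).
Sep has 30 days (49 left).
Oct has 31 days (18 left).
18 days into Nov → Nov 18, 2021.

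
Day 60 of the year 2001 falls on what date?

January has 31 days (60 − 31 = 29 remain).
February has 28 days (29 − 28 = 1 remain).
1 into March → March 1.

March 1, 2001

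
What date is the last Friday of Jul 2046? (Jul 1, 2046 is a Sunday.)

Jul 2046 begins on a Sunday, so the first Friday is Jul 6 (5 days later).
Jul 2046 has 31 days. Adding weeks: 6, 13, 20, 27 — the last one ≤ 31 is the 27th.

Jul 27, 2046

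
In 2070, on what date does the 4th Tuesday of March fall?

The first Tuesday of March 2070 is March 4.
The 4th Tuesday is 3 weeks later: 4 + 21 = 25.

2070-03-25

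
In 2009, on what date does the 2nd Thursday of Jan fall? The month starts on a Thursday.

Jan 2009 begins on a Thursday, so the first Thursday is Jan 1.
The 2nd Thursday is 1 weeks later: 1 + 7 = 8.

Jan 8, 2009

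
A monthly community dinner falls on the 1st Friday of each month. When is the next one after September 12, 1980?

October 3, 1980

September 1980 starts on a Monday, so its 1st Friday is September 5, 1980 (4 days in).
That is not after September 12, 1980, so look at October 1980.
October 1980 starts on a Wednesday, so its 1st Friday is October 3, 1980 (2 days in).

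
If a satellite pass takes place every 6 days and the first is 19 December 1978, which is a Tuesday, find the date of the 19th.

6 April 1979

The 19th occurrence is 18 intervals after the first: 18 × 6 = 108 days after 19 December 1978.
December has 31 days — 12 days to the end of December leaves 96.
January has 31 days (65 left).
February has 28 days (37 left).
March has 31 days (6 left).
6 days into April → 6 April 1979.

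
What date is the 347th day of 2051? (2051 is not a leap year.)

January has 31 days (347 − 31 = 316 remain).
February has 28 days (316 − 28 = 288 remain).
March has 31 days (288 − 31 = 257 remain).
April has 30 days (257 − 30 = 227 remain).
May has 31 days (227 − 31 = 196 remain).
June has 30 days (196 − 30 = 166 remain).
July has 31 days (166 − 31 = 135 remain).
August has 31 days (135 − 31 = 104 remain).
September has 30 days (104 − 30 = 74 remain).
October has 31 days (74 − 31 = 43 remain).
November has 30 days (43 − 30 = 13 remain).
13 into December → December 13.

December 13, 2051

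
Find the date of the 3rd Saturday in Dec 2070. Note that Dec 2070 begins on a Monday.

Dec 2070 begins on a Monday, so the first Saturday is Dec 6 (5 days later).
The 3rd Saturday is 2 weeks later: 6 + 14 = 20.

Dec 20, 2070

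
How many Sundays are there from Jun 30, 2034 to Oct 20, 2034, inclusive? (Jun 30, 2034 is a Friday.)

Jun 30, 2034 is a Friday; the first Sunday on or after it is Jul 2, 2034 (2 days later).
From Jul 2, 2034 to Oct 20, 2034: 29 + 31 + 30 + 20 = 110 days (rest of Jul, Aug, Sep, Oct).
110 ÷ 7 = 15 full weeks with remainder 5, so 15 more Sundays after the first → 16.

16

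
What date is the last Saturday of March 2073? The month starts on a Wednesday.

March 2073 begins on a Wednesday, so the first Saturday is March 4 (3 days later).
March 2073 has 31 days. Adding weeks: 4, 11, 18, 25 — the last one ≤ 31 is the 25th.

25 March 2073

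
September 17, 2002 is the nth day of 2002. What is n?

260

Days in months before September: 31 + 28 + 31 + 30 + 31 + 30 + 31 + 31 = 243.
Plus 17 days into September → day 260.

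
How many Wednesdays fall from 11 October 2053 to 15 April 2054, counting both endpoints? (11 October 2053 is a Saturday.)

27

11 October 2053 is a Saturday; the first Wednesday on or after it is 15 October 2053 (4 days later).
From 15 October 2053 to 15 April 2054: 16 + 30 + 31 + 31 + 28 + 31 + 15 = 182 days (rest of October, November, December, January, February, March, April).
182 ÷ 7 = 26 full weeks with remainder 0, so 26 more Wednesdays after the first → 27.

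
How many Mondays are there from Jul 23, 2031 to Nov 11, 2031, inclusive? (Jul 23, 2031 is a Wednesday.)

Jul 23, 2031 is a Wednesday; the first Monday on or after it is Jul 28, 2031 (5 days later).
From Jul 28, 2031 to Nov 11, 2031: 3 + 31 + 30 + 31 + 11 = 106 days (rest of Jul, Aug, Sep, Oct, Nov).
106 ÷ 7 = 15 full weeks with remainder 1, so 15 more Mondays after the first → 16.

16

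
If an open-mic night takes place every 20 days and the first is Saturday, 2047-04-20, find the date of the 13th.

2047-12-16

The 13th occurrence is 12 intervals after the first: 12 × 20 = 240 days after 2047-04-20.
April has 30 days — 10 days to the end of April leaves 230.
May has 31 days (199 left).
June has 30 days (169 left).
July has 31 days (138 left).
August has 31 days (107 left).
September has 30 days (77 left).
October has 31 days (46 left).
November has 30 days (16 left).
16 days into December → 2047-12-16.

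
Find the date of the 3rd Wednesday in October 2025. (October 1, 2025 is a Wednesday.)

October 2025 begins on a Wednesday, so the first Wednesday is October 1.
The 3rd Wednesday is 2 weeks later: 1 + 14 = 15.

15 October 2025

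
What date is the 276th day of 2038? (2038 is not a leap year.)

January has 31 days (276 − 31 = 245 remain).
February has 28 days (245 − 28 = 217 remain).
March has 31 days (217 − 31 = 186 remain).
April has 30 days (186 − 30 = 156 remain).
May has 31 days (156 − 31 = 125 remain).
June has 30 days (125 − 30 = 95 remain).
July has 31 days (95 − 31 = 64 remain).
August has 31 days (64 − 31 = 33 remain).
September has 30 days (33 − 30 = 3 remain).
3 into October → October 3.

3 October 2038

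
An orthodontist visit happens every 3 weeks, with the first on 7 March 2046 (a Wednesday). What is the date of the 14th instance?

The 14th occurrence is 13 intervals after the first: 13 × 21 = 273 days after 7 March 2046.
March has 31 days — 24 days to the end of March leaves 249.
April has 30 days (219 left).
May has 31 days (188 left).
June has 30 days (158 left).
July has 31 days (127 left).
August has 31 days (96 left).
September has 30 days (66 left).
October has 31 days (35 left).
November has 30 days (5 left).
5 days into December → 5 December 2046.

5 December 2046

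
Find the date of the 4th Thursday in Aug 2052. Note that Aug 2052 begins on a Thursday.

Aug 22, 2052

Aug 2052 begins on a Thursday, so the first Thursday is Aug 1.
The 4th Thursday is 3 weeks later: 1 + 21 = 22.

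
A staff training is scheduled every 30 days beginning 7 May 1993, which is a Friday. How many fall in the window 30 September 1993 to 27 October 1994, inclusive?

13

Occurrences land 30·i days after 7 May 1993 for i = 0, 1, 2, …
30 September 1993 is 146 days after the start; 146 ÷ 30 = 4 remainder 26; since the remainder is 26, round up to i = 5. First occurrence in the window: #6 on 4 October 1993 (5×30 = 150 days in).
27 October 1994 is 538 days after the start; 538 ÷ 30 = 17 remainder 28. Last occurrence in the window: #18 on 29 September 1994.
Occurrences #6 through #18: 13 in total.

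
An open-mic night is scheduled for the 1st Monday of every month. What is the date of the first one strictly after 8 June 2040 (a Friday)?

2 July 2040

June 2040 starts on a Friday, so its 1st Monday is 4 June 2040 (3 days in).
That is not after 8 June 2040, so look at July 2040.
July 2040 starts on a Sunday, so its 1st Monday is 2 July 2040 (1 day in).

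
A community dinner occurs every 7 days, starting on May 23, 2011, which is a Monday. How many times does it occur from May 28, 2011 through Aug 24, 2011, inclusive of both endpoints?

Occurrences land 7·i days after May 23, 2011 for i = 0, 1, 2, …
May 28, 2011 is 5 days after the start; 5 ÷ 7 = 0 remainder 5; since the remainder is 5, round up to i = 1. First occurrence in the window: #2 on May 30, 2011 (1×7 = 7 days in).
Aug 24, 2011 is 93 days after the start; 93 ÷ 7 = 13 remainder 2. Last occurrence in the window: #14 on Aug 22, 2011.
Occurrences #2 through #14: 13 in total.

13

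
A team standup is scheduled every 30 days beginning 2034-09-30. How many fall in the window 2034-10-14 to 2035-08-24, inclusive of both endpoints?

Occurrences land 30·i days after 2034-09-30 for i = 0, 1, 2, …
2034-10-14 is 14 days after the start; 14 ÷ 30 = 0 remainder 14; since the remainder is 14, round up to i = 1. First occurrence in the window: #2 on 2034-10-30 (1×30 = 30 days in).
2035-08-24 is 328 days after the start; 328 ÷ 30 = 10 remainder 28. Last occurrence in the window: #11 on 2035-07-27.
Occurrences #2 through #11: 10 in total.

10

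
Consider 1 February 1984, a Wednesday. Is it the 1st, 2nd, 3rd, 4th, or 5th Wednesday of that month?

Day 1 falls in week ⌈1/7⌉ of the month.
Days 1–7 hold the 1st Wednesday, 8–14 the 2nd, 15–21 the 3rd, 22–28 the 4th, 29–31 the 5th.
1 is in the range for the 1st.

1st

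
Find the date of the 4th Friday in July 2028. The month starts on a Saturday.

28 July 2028

July 2028 begins on a Saturday, so the first Friday is July 7 (6 days later).
The 4th Friday is 3 weeks later: 7 + 21 = 28.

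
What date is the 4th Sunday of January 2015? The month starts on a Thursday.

25 January 2015

January 2015 begins on a Thursday, so the first Sunday is January 4 (3 days later).
The 4th Sunday is 3 weeks later: 4 + 21 = 25.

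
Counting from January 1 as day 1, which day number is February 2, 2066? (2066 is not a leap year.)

33

Days in months before February: 31 = 31.
Plus 2 days into February → day 33.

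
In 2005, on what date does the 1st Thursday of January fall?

January 2005 begins on a Saturday, so the first Thursday is January 6 (5 days later).

6 January 2005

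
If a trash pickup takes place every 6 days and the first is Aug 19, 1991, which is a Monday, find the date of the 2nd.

Aug 25, 1991

The 2nd occurrence is 1 interval after the first: 1 × 6 = 6 days after Aug 19, 1991.
6 days later is Aug 25, 1991.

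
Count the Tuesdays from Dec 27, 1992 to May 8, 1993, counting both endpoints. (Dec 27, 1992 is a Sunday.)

Dec 27, 1992 is a Sunday; the first Tuesday on or after it is Dec 29, 1992 (2 days later).
From Dec 29, 1992 to May 8, 1993: 2 + 31 + 28 + 31 + 30 + 8 = 130 days (rest of Dec, Jan, Feb, Mar, Apr, May).
130 ÷ 7 = 18 full weeks with remainder 4, so 18 more Tuesdays after the first → 19.

19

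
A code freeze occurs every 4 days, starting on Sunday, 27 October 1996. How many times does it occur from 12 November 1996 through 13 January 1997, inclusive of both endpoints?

16

Occurrences land 4·i days after 27 October 1996 for i = 0, 1, 2, …
12 November 1996 is 16 days after the start; 16 ÷ 4 = 4 remainder 0. First occurrence in the window: #5 on 12 November 1996 (4×4 = 16 days in).
13 January 1997 is 78 days after the start; 78 ÷ 4 = 19 remainder 2. Last occurrence in the window: #20 on 11 January 1997.
Occurrences #5 through #20: 16 in total.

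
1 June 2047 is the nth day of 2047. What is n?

Days in months before June: 31 + 28 + 31 + 30 + 31 = 151.
Plus 1 day into June → day 152.

152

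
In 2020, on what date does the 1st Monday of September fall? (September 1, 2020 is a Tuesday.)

2020-09-07

September 2020 begins on a Tuesday, so the first Monday is September 7 (6 days later).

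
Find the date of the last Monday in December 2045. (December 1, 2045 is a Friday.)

2045-12-25

December 2045 begins on a Friday, so the first Monday is December 4 (3 days later).
December 2045 has 31 days. Adding weeks: 4, 11, 18, 25 — the last one ≤ 31 is the 25th.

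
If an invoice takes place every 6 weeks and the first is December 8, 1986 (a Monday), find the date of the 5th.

The 5th occurrence is 4 intervals after the first: 4 × 42 = 168 days after December 8, 1986.
December has 31 days — 23 days to the end of December leaves 145.
January has 31 days (114 left).
February has 28 days (86 left).
March has 31 days (55 left).
April has 30 days (25 left).
25 days into May → May 25, 1987.

May 25, 1987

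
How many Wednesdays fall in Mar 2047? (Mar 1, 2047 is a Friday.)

4

Mar 1, 2047 is a Friday; the first Wednesday on or after it is Mar 6, 2047 (5 days later).
From Mar 6, 2047 to Mar 31, 2047 is 31 − 6 = 25 days.
25 ÷ 7 = 3 full weeks with remainder 4, so 3 more Wednesdays after the first → 4.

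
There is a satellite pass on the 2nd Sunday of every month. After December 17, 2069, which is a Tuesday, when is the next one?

January 12, 2070

December 2069 starts on a Sunday; its first Sunday is the 1st, so the 2nd Sunday is the 8th — December 8, 2069.
That is not after December 17, 2069, so look at January 2070.
January 2070 starts on a Wednesday; its first Sunday is the 5th, so the 2nd Sunday is the 12th — January 12, 2070.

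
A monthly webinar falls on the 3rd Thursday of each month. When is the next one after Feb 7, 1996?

Feb 1996 starts on a Thursday; its first Thursday is the 1st, so the 3rd Thursday is the 15th — Feb 15, 1996.
Feb 15, 1996 is after Feb 7, 1996, so that is the next one.

Feb 15, 1996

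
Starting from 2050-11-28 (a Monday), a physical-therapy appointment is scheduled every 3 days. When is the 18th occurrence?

2051-01-18

The 18th occurrence is 17 intervals after the first: 17 × 3 = 51 days after 2050-11-28.
November has 30 days — 2 days to the end of November leaves 49.
December has 31 days (18 left).
18 days into January → 2051-01-18.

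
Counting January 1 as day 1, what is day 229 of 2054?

January has 31 days (229 − 31 = 198 remain).
February has 28 days (198 − 28 = 170 remain).
March has 31 days (170 − 31 = 139 remain).
April has 30 days (139 − 30 = 109 remain).
May has 31 days (109 − 31 = 78 remain).
June has 30 days (78 − 30 = 48 remain).
July has 31 days (48 − 31 = 17 remain).
17 into August → August 17.

17 August 2054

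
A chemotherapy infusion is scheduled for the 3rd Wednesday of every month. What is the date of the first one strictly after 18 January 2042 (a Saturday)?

January 2042 starts on a Wednesday; its first Wednesday is the 1st, so the 3rd Wednesday is the 15th — 15 January 2042.
That is not after 18 January 2042, so look at February 2042.
February 2042 starts on a Saturday; its first Wednesday is the 5th, so the 3rd Wednesday is the 19th — 19 February 2042.

19 February 2042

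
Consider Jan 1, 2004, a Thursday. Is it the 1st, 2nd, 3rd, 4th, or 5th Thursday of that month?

1st

Day 1 falls in week ⌈1/7⌉ of the month.
Days 1–7 hold the 1st Thursday, 8–14 the 2nd, 15–21 the 3rd, 22–28 the 4th, 29–31 the 5th.
1 is in the range for the 1st.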